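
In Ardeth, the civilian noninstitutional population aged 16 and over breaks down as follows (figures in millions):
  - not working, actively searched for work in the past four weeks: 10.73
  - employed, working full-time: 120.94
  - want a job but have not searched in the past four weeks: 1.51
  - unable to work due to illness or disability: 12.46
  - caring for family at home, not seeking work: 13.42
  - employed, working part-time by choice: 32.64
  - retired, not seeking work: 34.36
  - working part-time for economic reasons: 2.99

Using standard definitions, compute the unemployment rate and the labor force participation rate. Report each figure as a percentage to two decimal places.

Employed = 120.94 + 32.64 + 2.99 = 156.57 million (anyone who worked, including part-time for economic reasons, counts as employed).
Unemployed = 10.73 million.
Labor force = 156.57 + 10.73 = 167.30 million.
Not in labor force = 1.51 + 12.46 + 13.42 + 34.36 = 61.75 million (those not working and not actively searching are outside the labor force — including those who want a job but have given up searching).
Civilian working-age population = 167.30 + 61.75 = 229.05 million.
Unemployment rate = 10.73 / 167.30 = 6.41%.
Labor force participation rate = 167.30 / 229.05 = 73.04%.

Unemployment rate ≈ 6.41%; labor force participation rate ≈ 73.04%.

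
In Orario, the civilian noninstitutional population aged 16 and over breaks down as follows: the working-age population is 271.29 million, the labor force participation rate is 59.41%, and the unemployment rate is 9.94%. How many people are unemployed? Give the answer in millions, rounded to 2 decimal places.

About 16.02 million are unemployed.

Labor force = 0.5941 × 271.29 = 161.17 million.
Unemployed = 0.0994 × 161.17 ≈ 16.02 million.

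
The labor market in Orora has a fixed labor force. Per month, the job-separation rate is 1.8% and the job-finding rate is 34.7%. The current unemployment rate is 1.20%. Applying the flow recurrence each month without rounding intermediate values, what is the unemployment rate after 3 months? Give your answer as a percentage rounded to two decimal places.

Unemployment rate after three months ≈ 3.98%.

With a fixed labor force, u_{t+1} = u_t + s·(1−u_t) − f·u_t = u_t·(1−s−f) + s.
Here 1−s−f = 0.635 and s = 0.018.
u_1 = 0.012000 × 0.635 + 0.018 = 0.025620.
u_2 = 0.025620 × 0.635 + 0.018 = 0.034269.
u_3 = 0.034269 × 0.635 + 0.018 = 0.039761.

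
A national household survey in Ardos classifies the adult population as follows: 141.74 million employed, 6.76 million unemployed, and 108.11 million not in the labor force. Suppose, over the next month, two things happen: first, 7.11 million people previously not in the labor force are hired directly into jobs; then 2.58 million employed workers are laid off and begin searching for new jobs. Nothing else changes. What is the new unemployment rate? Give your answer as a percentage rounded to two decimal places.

Initially, labor force = 141.74 + 6.76 = 148.50 million, so u = 6.76/148.50 = 4.55%.
After the first change, employed and labor force both rise by 7.11; unemployed unchanged → E = 148.85, U = 6.76, labor force = 155.61 million.
After the second change, employed falls and unemployed rises by 2.58; labor force unchanged → E = 146.27, U = 9.34, labor force = 155.61 million.
New unemployment rate = 9.34 / 155.61 = 6.00%.

New unemployment rate ≈ 6.00%.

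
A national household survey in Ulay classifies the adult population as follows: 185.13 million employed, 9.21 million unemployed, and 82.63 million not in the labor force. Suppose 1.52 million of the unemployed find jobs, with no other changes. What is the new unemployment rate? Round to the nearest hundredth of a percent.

Initially, labor force = 185.13 + 9.21 = 194.34 million, so u = 9.21/194.34 = 4.74%.
After the change, unemployed falls and employed rises by 1.52; labor force unchanged → E = 186.65, U = 7.69, labor force = 194.34 million.
New unemployment rate = 7.69 / 194.34 = 3.96%.

New unemployment rate ≈ 3.96%.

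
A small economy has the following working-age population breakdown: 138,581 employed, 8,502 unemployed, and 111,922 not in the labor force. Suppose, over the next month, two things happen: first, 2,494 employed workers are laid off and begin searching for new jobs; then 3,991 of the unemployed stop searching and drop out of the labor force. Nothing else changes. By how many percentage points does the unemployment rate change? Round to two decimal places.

The unemployment rate changes by −0.88 percentage points.

Initially, labor force = 138,581 + 8,502 = 147,083, so u = 8,502/147,083 = 5.78%.
After the first change, employed falls and unemployed rises by 2,494; labor force unchanged → E = 136,087, U = 10,996, labor force = 147,083.
After the second change, unemployed and labor force both fall by 3,991 → E = 136,087, U = 7,005, labor force = 143,092.
New unemployment rate = 7,005 / 143,092 = 4.90%.
Change = 4.90% − 5.78% = −0.88 percentage points.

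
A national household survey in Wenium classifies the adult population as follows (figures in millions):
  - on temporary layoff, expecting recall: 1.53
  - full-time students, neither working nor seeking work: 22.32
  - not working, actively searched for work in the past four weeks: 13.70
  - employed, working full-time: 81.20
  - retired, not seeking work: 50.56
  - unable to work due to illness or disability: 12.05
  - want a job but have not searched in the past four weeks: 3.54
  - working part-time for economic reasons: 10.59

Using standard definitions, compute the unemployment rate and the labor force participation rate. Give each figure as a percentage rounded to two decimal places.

Employed = 81.20 + 10.59 = 91.79 million (anyone who worked, including part-time for economic reasons, counts as employed).
Unemployed = 1.53 + 13.70 = 15.23 million (jobless and actively searching, or on temporary layoff).
Labor force = 91.79 + 15.23 = 107.02 million.
Not in labor force = 22.32 + 50.56 + 12.05 + 3.54 = 88.47 million (those not working and not actively searching are outside the labor force — including those who want a job but have given up searching).
Civilian working-age population = 107.02 + 88.47 = 195.49 million.
Unemployment rate = 15.23 / 107.02 = 14.23%.
Labor force participation rate = 107.02 / 195.49 = 54.74%.

Unemployment rate ≈ 14.23%; labor force participation rate ≈ 54.74%.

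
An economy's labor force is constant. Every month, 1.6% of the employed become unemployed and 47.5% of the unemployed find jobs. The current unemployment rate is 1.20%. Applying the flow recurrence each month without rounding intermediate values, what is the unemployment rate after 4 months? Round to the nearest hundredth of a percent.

With a fixed labor force, u_{t+1} = u_t + s·(1−u_t) − f·u_t = u_t·(1−s−f) + s.
Here 1−s−f = 0.509 and s = 0.016.
u_1 = 0.012000 × 0.509 + 0.016 = 0.022108.
u_2 = 0.022108 × 0.509 + 0.016 = 0.027253.
u_3 = 0.027253 × 0.509 + 0.016 = 0.029872.
u_4 = 0.029872 × 0.509 + 0.016 = 0.031205.

Unemployment rate after four months ≈ 3.12%.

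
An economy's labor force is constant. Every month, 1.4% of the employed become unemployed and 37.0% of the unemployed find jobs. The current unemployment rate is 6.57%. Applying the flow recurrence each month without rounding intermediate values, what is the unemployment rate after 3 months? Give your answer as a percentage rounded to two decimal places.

With a fixed labor force, u_{t+1} = u_t + s·(1−u_t) − f·u_t = u_t·(1−s−f) + s.
Here 1−s−f = 0.616 and s = 0.014.
u_1 = 0.065700 × 0.616 + 0.014 = 0.054471.
u_2 = 0.054471 × 0.616 + 0.014 = 0.047554.
u_3 = 0.047554 × 0.616 + 0.014 = 0.043293.

Unemployment rate after three months ≈ 4.33%.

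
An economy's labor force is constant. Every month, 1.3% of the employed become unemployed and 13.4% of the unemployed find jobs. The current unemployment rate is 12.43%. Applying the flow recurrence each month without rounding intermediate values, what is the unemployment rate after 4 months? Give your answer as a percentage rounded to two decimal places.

With a fixed labor force, u_{t+1} = u_t + s·(1−u_t) − f·u_t = u_t·(1−s−f) + s.
Here 1−s−f = 0.853 and s = 0.013.
u_1 = 0.124300 × 0.853 + 0.013 = 0.119028.
u_2 = 0.119028 × 0.853 + 0.013 = 0.114531.
u_3 = 0.114531 × 0.853 + 0.013 = 0.110695.
u_4 = 0.110695 × 0.853 + 0.013 = 0.107423.

Unemployment rate after four months ≈ 10.74%.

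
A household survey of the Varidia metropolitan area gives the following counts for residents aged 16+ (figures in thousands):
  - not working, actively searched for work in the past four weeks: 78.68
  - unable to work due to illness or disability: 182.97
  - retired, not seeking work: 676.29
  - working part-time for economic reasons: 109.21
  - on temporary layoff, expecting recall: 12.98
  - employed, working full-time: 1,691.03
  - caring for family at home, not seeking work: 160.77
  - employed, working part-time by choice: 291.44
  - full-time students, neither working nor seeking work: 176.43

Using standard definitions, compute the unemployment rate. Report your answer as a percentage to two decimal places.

Employed = 109.21 + 1,691.03 + 291.44 = 2,091.68 thousand (anyone who worked, including part-time for economic reasons, counts as employed).
Unemployed = 78.68 + 12.98 = 91.66 thousand (jobless and actively searching, or on temporary layoff).
Labor force = 2,091.68 + 91.66 = 2,183.34 thousand.
Unemployment rate = 91.66 / 2,183.34 = 4.20%.

Unemployment rate ≈ 4.20%.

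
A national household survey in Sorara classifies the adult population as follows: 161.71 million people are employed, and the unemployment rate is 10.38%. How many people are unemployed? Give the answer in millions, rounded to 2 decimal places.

Let U be the number unemployed. The labor force is E + U, and U/(E+U) = 0.1038.
So U = 0.1038 × 161.71 / (1 − 0.1038) = 16.7855 / 0.8962 ≈ 18.73 million.

About 18.73 million are unemployed.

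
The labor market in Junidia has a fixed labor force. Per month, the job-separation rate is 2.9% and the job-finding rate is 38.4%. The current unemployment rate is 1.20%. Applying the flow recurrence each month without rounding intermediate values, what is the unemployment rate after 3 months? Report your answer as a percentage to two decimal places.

With a fixed labor force, u_{t+1} = u_t + s·(1−u_t) − f·u_t = u_t·(1−s−f) + s.
Here 1−s−f = 0.587 and s = 0.029.
u_1 = 0.012000 × 0.587 + 0.029 = 0.036044.
u_2 = 0.036044 × 0.587 + 0.029 = 0.050158.
u_3 = 0.050158 × 0.587 + 0.029 = 0.058443.

Unemployment rate after three months ≈ 5.84%.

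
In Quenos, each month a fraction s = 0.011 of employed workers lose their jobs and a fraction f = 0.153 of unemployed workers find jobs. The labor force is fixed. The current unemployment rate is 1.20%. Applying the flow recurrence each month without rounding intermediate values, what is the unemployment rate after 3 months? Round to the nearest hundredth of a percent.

Unemployment rate after three months ≈ 3.49%.

With a fixed labor force, u_{t+1} = u_t + s·(1−u_t) − f·u_t = u_t·(1−s−f) + s.
Here 1−s−f = 0.836 and s = 0.011.
u_1 = 0.012000 × 0.836 + 0.011 = 0.021032.
u_2 = 0.021032 × 0.836 + 0.011 = 0.028583.
u_3 = 0.028583 × 0.836 + 0.011 = 0.034895.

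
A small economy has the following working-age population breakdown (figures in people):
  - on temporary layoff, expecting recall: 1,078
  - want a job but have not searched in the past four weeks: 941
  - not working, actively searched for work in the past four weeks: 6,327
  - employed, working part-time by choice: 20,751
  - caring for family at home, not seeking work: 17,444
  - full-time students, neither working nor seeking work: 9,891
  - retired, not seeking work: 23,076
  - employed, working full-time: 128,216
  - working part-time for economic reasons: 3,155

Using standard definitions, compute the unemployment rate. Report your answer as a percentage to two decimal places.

Employed = 20,751 + 128,216 + 3,155 = 152,122 (anyone who worked, including part-time for economic reasons, counts as employed).
Unemployed = 1,078 + 6,327 = 7,405 (jobless and actively searching, or on temporary layoff).
Labor force = 152,122 + 7,405 = 159,527.
Unemployment rate = 7,405 / 159,527 = 4.64%.

Unemployment rate ≈ 4.64%.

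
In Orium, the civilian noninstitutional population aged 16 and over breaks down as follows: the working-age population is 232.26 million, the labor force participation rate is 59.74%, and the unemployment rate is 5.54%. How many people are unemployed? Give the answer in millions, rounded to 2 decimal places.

About 7.69 million are unemployed.

Labor force = 0.5974 × 232.26 = 138.75 million.
Unemployed = 0.0554 × 138.75 ≈ 7.69 million.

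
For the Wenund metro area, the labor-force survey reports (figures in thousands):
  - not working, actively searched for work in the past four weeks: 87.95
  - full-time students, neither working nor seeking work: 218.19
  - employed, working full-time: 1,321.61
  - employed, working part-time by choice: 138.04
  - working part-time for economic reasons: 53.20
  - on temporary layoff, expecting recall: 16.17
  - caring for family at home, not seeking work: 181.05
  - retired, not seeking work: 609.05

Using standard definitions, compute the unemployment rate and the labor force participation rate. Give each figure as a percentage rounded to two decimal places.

Unemployment rate ≈ 6.44%; labor force participation rate ≈ 61.59%.

Employed = 1,321.61 + 138.04 + 53.20 = 1,512.85 thousand (anyone who worked, including part-time for economic reasons, counts as employed).
Unemployed = 87.95 + 16.17 = 104.12 thousand (jobless and actively searching, or on temporary layoff).
Labor force = 1,512.85 + 104.12 = 1,616.97 thousand.
Not in labor force = 218.19 + 181.05 + 609.05 = 1,008.29 thousand (those not working and not actively searching are outside the labor force).
Civilian working-age population = 1,616.97 + 1,008.29 = 2,625.26 thousand.
Unemployment rate = 104.12 / 1,616.97 = 6.44%.
Labor force participation rate = 1,616.97 / 2,625.26 = 61.59%.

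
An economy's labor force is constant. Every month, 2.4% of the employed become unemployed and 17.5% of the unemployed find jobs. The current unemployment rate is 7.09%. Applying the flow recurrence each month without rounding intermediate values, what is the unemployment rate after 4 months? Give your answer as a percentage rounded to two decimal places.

With a fixed labor force, u_{t+1} = u_t + s·(1−u_t) − f·u_t = u_t·(1−s−f) + s.
Here 1−s−f = 0.801 and s = 0.024.
u_1 = 0.070900 × 0.801 + 0.024 = 0.080791.
u_2 = 0.080791 × 0.801 + 0.024 = 0.088714.
u_3 = 0.088714 × 0.801 + 0.024 = 0.095060.
u_4 = 0.095060 × 0.801 + 0.024 = 0.100143.

Unemployment rate after four months ≈ 10.01%.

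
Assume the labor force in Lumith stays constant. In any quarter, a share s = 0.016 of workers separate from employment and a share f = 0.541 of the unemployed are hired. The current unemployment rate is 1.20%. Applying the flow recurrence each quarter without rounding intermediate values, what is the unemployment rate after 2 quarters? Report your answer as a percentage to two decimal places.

Unemployment rate after two quarters ≈ 2.54%.

With a fixed labor force, u_{t+1} = u_t + s·(1−u_t) − f·u_t = u_t·(1−s−f) + s.
Here 1−s−f = 0.443 and s = 0.016.
u_1 = 0.012000 × 0.443 + 0.016 = 0.021316.
u_2 = 0.021316 × 0.443 + 0.016 = 0.025443.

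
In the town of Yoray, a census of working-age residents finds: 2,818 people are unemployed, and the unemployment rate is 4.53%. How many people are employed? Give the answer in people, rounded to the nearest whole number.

Labor force = U / u = 2,818 / 0.0453 ≈ 62,208.
Employed = labor force − unemployed = 62,208 − 2,818 = 59,390.

About 59,390 are employed.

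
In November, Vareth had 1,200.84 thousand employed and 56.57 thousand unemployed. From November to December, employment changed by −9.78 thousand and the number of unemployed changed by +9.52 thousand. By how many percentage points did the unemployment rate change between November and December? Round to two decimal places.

November: labor force = 1,200.84 + 56.57 = 1,257.41; u = 56.57/1,257.41 = 4.50%.
December: labor force = 1,191.06 + 66.09 = 1,257.15; u = 66.09/1,257.15 = 5.26%.
Change = 5.26% − 4.50% = +0.76 pp.

The unemployment rate changed by +0.76 percentage points.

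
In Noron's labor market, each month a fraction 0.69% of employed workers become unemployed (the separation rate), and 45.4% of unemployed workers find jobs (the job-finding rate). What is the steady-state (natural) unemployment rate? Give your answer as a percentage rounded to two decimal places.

At steady state the flows balance: s·E = f·U, so U/(E+U) = s/(s+f).
u* = 0.69 / (0.69 + 45.4) = 0.69 / 46.09 = 1.50%.

Steady-state unemployment rate ≈ 1.50%.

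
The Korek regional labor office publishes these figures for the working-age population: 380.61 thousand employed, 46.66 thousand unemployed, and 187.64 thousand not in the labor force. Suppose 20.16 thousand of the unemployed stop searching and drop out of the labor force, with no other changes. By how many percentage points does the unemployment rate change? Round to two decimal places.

Initially, labor force = 380.61 + 46.66 = 427.27 thousand, so u = 46.66/427.27 = 10.92%.
After the change, unemployed and labor force both fall by 20.16 → E = 380.61, U = 26.50, labor force = 407.11 thousand.
New unemployment rate = 26.50 / 407.11 = 6.51%.
Change = 6.51% − 10.92% = −4.41 percentage points.

The unemployment rate changes by −4.41 percentage points.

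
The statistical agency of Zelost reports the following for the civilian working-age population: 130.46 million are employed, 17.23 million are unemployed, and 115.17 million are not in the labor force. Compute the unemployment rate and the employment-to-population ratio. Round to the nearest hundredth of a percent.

Unemployment rate ≈ 11.67%; employment-population ratio ≈ 49.63%.

Labor force = employed + unemployed = 130.46 + 17.23 = 147.69 million.
Working-age population = 147.69 + 115.17 = 262.86 million.
Unemployment rate = 17.23 / 147.69 = 11.67%.
Employment-population ratio = 130.46 / 262.86 = 49.63%.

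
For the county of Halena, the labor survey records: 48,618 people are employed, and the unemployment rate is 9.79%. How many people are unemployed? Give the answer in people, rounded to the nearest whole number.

About 5,276 are unemployed.

Let U be the number unemployed. The labor force is E + U, and U/(E+U) = 0.0979.
So U = 0.0979 × 48,618 / (1 − 0.0979) = 4759.70 / 0.9021 ≈ 5,276.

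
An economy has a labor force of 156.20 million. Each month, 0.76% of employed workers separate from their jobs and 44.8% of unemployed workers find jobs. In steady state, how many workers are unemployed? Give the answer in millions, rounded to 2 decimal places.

About 2.61 million are unemployed in steady state.

Steady-state unemployment rate u* = s/(s+f) = 0.76/(0.76+44.8) = 0.016681.
Unemployed = u* × labor force = 0.016681 × 156.20 ≈ 2.61 million.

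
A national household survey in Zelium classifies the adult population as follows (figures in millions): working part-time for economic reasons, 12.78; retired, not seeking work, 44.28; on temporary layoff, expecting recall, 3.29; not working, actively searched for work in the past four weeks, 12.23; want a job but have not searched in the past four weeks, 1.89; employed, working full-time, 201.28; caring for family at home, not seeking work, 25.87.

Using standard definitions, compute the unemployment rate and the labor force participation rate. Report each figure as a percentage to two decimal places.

Employed = 12.78 + 201.28 = 214.06 million (anyone who worked, including part-time for economic reasons, counts as employed).
Unemployed = 3.29 + 12.23 = 15.52 million (jobless and actively searching, or on temporary layoff).
Labor force = 214.06 + 15.52 = 229.58 million.
Not in labor force = 44.28 + 1.89 + 25.87 = 72.04 million (those not working and not actively searching are outside the labor force — including those who want a job but have given up searching).
Civilian working-age population = 229.58 + 72.04 = 301.62 million.
Unemployment rate = 15.52 / 229.58 = 6.76%.
Labor force participation rate = 229.58 / 301.62 = 76.12%.

Unemployment rate ≈ 6.76%; labor force participation rate ≈ 76.12%.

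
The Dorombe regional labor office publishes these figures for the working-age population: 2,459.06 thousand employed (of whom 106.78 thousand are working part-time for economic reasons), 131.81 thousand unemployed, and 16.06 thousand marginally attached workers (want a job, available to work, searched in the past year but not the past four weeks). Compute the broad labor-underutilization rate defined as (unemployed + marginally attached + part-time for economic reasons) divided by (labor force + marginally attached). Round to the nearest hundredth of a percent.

Broad underutilization rate ≈ 9.77%.

Labor force = 2,459.06 + 131.81 = 2,590.87 thousand.
Numerator = 131.81 + 16.06 + 106.78 = 254.65 thousand.
Denominator = 2,590.87 + 16.06 = 2,606.93 thousand.
Broad rate = 254.65 / 2,606.93 = 9.77%.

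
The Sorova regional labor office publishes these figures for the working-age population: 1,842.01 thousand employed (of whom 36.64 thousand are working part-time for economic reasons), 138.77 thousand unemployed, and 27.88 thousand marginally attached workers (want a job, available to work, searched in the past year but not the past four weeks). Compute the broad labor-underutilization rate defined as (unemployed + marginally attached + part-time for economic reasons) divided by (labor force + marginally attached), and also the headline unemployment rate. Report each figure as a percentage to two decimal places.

Labor force = 1,842.01 + 138.77 = 1,980.78 thousand.
Numerator = 138.77 + 27.88 + 36.64 = 203.29 thousand.
Denominator = 1,980.78 + 27.88 = 2,008.66 thousand.
Broad rate = 203.29 / 2,008.66 = 10.12%.
Headline unemployment rate = 138.77 / 1,980.78 = 7.01%.

Broad underutilization rate ≈ 10.12%; headline unemployment rate ≈ 7.01%.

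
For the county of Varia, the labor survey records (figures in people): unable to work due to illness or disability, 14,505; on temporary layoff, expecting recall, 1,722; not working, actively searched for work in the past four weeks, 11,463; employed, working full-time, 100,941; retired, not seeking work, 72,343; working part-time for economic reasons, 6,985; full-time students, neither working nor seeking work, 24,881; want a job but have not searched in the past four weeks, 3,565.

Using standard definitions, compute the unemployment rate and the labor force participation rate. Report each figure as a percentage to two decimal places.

Unemployment rate ≈ 10.89%; labor force participation rate ≈ 51.23%.

Employed = 100,941 + 6,985 = 107,926 (anyone who worked, including part-time for economic reasons, counts as employed).
Unemployed = 1,722 + 11,463 = 13,185 (jobless and actively searching, or on temporary layoff).
Labor force = 107,926 + 13,185 = 121,111.
Not in labor force = 14,505 + 72,343 + 24,881 + 3,565 = 115,294 (those not working and not actively searching are outside the labor force — including those who want a job but have given up searching).
Civilian working-age population = 121,111 + 115,294 = 236,405.
Unemployment rate = 13,185 / 121,111 = 10.89%.
Labor force participation rate = 121,111 / 236,405 = 51.23%.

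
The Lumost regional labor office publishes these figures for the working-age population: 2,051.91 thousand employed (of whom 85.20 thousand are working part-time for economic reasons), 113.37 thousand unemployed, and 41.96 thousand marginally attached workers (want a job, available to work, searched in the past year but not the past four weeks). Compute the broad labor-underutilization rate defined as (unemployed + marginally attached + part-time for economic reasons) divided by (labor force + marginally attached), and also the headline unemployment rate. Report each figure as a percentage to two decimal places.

Labor force = 2,051.91 + 113.37 = 2,165.28 thousand.
Numerator = 113.37 + 41.96 + 85.20 = 240.53 thousand.
Denominator = 2,165.28 + 41.96 = 2,207.24 thousand.
Broad rate = 240.53 / 2,207.24 = 10.90%.
Headline unemployment rate = 113.37 / 2,165.28 = 5.24%.

Broad underutilization rate ≈ 10.90%; headline unemployment rate ≈ 5.24%.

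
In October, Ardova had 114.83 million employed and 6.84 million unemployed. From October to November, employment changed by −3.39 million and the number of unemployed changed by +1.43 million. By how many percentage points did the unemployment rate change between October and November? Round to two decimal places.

October: labor force = 114.83 + 6.84 = 121.67; u = 6.84/121.67 = 5.62%.
November: labor force = 111.44 + 8.27 = 119.71; u = 8.27/119.71 = 6.91%.
Change = 6.91% − 5.62% = +1.29 pp.

The unemployment rate changed by +1.29 percentage points.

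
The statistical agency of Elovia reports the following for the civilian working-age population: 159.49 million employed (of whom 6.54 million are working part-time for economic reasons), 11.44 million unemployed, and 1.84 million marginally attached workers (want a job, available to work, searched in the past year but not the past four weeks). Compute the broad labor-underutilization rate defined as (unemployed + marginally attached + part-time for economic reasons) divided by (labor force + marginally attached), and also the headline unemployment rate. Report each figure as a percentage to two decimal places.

Labor force = 159.49 + 11.44 = 170.93 million.
Numerator = 11.44 + 1.84 + 6.54 = 19.82 million.
Denominator = 170.93 + 1.84 = 172.77 million.
Broad rate = 19.82 / 172.77 = 11.47%.
Headline unemployment rate = 11.44 / 170.93 = 6.69%.

Broad underutilization rate ≈ 11.47%; headline unemployment rate ≈ 6.69%.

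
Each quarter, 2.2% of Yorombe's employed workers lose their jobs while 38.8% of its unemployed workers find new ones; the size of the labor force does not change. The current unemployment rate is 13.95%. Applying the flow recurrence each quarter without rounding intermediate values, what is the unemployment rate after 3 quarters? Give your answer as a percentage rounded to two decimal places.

With a fixed labor force, u_{t+1} = u_t + s·(1−u_t) − f·u_t = u_t·(1−s−f) + s.
Here 1−s−f = 0.590 and s = 0.022.
u_1 = 0.139500 × 0.590 + 0.022 = 0.104305.
u_2 = 0.104305 × 0.590 + 0.022 = 0.083540.
u_3 = 0.083540 × 0.590 + 0.022 = 0.071289.

Unemployment rate after three quarters ≈ 7.13%.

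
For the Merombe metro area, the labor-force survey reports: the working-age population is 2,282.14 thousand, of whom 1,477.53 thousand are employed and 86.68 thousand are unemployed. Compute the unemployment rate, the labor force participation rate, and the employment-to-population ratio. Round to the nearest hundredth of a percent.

Labor force = employed + unemployed = 1,477.53 + 86.68 = 1,564.21 thousand.
Unemployment rate = 86.68 / 1,564.21 = 5.54%.
Labor force participation rate = 1,564.21 / 2,282.14 = 68.54%.
Employment-population ratio = 1,477.53 / 2,282.14 = 64.74%.

Unemployment rate ≈ 5.54%; labor force participation rate ≈ 68.54%; employment-population ratio ≈ 64.74%.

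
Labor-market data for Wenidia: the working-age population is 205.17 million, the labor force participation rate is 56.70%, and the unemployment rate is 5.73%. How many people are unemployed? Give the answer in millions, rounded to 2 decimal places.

About 6.67 million are unemployed.

Labor force = 0.5670 × 205.17 = 116.33 million.
Unemployed = 0.0573 × 116.33 ≈ 6.67 million.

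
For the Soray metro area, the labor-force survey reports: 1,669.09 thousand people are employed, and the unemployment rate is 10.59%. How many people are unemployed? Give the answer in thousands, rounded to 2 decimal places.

Let U be the number unemployed. The labor force is E + U, and U/(E+U) = 0.1059.
So U = 0.1059 × 1,669.09 / (1 − 0.1059) = 176.7566 / 0.8941 ≈ 197.69 thousand.

About 197.69 thousand are unemployed.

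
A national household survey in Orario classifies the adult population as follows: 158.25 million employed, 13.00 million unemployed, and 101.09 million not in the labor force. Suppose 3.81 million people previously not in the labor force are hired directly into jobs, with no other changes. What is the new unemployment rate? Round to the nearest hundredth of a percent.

New unemployment rate ≈ 7.43%.

Initially, labor force = 158.25 + 13.00 = 171.25 million, so u = 13.00/171.25 = 7.59%.
After the change, employed and labor force both rise by 3.81; unemployed unchanged → E = 162.06, U = 13.00, labor force = 175.06 million.
New unemployment rate = 13.00 / 175.06 = 7.43%.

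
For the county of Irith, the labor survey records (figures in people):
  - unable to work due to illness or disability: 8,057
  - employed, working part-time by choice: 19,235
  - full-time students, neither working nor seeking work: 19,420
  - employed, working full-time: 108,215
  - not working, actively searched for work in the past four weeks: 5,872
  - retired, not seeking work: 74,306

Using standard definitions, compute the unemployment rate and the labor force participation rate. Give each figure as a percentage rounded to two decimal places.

Employed = 19,235 + 108,215 = 127,450.
Unemployed = 5,872.
Labor force = 127,450 + 5,872 = 133,322.
Not in labor force = 8,057 + 19,420 + 74,306 = 101,783 (those not working and not actively searching are outside the labor force).
Civilian working-age population = 133,322 + 101,783 = 235,105.
Unemployment rate = 5,872 / 133,322 = 4.40%.
Labor force participation rate = 133,322 / 235,105 = 56.71%.

Unemployment rate ≈ 4.40%; labor force participation rate ≈ 56.71%.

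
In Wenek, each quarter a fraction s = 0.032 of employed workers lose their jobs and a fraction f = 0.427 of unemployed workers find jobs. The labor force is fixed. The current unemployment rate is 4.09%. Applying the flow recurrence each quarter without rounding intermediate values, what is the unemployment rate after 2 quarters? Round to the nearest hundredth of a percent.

With a fixed labor force, u_{t+1} = u_t + s·(1−u_t) − f·u_t = u_t·(1−s−f) + s.
Here 1−s−f = 0.541 and s = 0.032.
u_1 = 0.040900 × 0.541 + 0.032 = 0.054127.
u_2 = 0.054127 × 0.541 + 0.032 = 0.061283.

Unemployment rate after two quarters ≈ 6.13%.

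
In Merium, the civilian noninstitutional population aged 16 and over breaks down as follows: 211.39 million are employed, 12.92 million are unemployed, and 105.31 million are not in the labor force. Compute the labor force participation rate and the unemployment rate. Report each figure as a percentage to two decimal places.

Labor force = employed + unemployed = 211.39 + 12.92 = 224.31 million.
Working-age population = 224.31 + 105.31 = 329.62 million.
Unemployment rate = 12.92 / 224.31 = 5.76%.
Labor force participation rate = 224.31 / 329.62 = 68.05%.

Labor force participation rate ≈ 68.05%; unemployment rate ≈ 5.76%.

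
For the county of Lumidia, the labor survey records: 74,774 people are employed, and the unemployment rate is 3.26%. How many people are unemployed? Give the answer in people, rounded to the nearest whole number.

Let U be the number unemployed. The labor force is E + U, and U/(E+U) = 0.0326.
So U = 0.0326 × 74,774 / (1 − 0.0326) = 2437.63 / 0.9674 ≈ 2,520.

About 2,520 are unemployed.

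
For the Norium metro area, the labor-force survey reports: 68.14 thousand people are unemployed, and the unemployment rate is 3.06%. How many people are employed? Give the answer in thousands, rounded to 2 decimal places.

Labor force = U / u = 68.14 / 0.0306 ≈ 2,226.80 thousand.
Employed = labor force − unemployed = 2,226.80 − 68.14 = 2,158.66 thousand.

About 2,158.66 thousand are employed.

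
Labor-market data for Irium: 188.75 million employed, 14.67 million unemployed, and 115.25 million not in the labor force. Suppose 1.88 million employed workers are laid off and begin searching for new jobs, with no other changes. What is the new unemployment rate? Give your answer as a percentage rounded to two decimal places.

New unemployment rate ≈ 8.14%.

Initially, labor force = 188.75 + 14.67 = 203.42 million, so u = 14.67/203.42 = 7.21%.
After the change, employed falls and unemployed rises by 1.88; labor force unchanged → E = 186.87, U = 16.55, labor force = 203.42 million.
New unemployment rate = 16.55 / 203.42 = 8.14%.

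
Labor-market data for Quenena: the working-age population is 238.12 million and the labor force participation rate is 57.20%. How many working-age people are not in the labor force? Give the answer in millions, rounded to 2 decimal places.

Share not in the labor force = 1 − 0.5720 = 0.4280.
Not in labor force = 0.4280 × 238.12 ≈ 101.92 million.

About 101.92 million are not in the labor force.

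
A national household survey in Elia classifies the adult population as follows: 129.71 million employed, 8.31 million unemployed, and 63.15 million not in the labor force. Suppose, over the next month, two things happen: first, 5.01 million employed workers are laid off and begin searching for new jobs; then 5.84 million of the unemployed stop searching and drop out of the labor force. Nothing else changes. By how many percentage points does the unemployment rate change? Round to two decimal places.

Initially, labor force = 129.71 + 8.31 = 138.02 million, so u = 8.31/138.02 = 6.02%.
After the first change, employed falls and unemployed rises by 5.01; labor force unchanged → E = 124.70, U = 13.32, labor force = 138.02 million.
After the second change, unemployed and labor force both fall by 5.84 → E = 124.70, U = 7.48, labor force = 132.18 million.
New unemployment rate = 7.48 / 132.18 = 5.66%.
Change = 5.66% − 6.02% = −0.36 percentage points.

The unemployment rate changes by −0.36 percentage points.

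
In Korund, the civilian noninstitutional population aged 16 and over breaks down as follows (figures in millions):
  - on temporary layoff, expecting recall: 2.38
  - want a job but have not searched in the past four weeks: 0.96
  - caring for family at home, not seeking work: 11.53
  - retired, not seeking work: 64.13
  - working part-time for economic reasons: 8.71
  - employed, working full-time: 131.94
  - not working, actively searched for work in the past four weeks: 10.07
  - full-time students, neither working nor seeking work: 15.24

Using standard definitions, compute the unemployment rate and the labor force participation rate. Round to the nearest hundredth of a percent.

Employed = 8.71 + 131.94 = 140.65 million (anyone who worked, including part-time for economic reasons, counts as employed).
Unemployed = 2.38 + 10.07 = 12.45 million (jobless and actively searching, or on temporary layoff).
Labor force = 140.65 + 12.45 = 153.10 million.
Not in labor force = 0.96 + 11.53 + 64.13 + 15.24 = 91.86 million (those not working and not actively searching are outside the labor force — including those who want a job but have given up searching).
Civilian working-age population = 153.10 + 91.86 = 244.96 million.
Unemployment rate = 12.45 / 153.10 = 8.13%.
Labor force participation rate = 153.10 / 244.96 = 62.50%.

Unemployment rate ≈ 8.13%; labor force participation rate ≈ 62.50%.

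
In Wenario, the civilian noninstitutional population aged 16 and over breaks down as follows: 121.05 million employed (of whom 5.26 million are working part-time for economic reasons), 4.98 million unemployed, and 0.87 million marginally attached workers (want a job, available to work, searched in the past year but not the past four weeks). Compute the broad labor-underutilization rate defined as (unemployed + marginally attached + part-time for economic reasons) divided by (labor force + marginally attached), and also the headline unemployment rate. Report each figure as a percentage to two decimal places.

Labor force = 121.05 + 4.98 = 126.03 million.
Numerator = 4.98 + 0.87 + 5.26 = 11.11 million.
Denominator = 126.03 + 0.87 = 126.90 million.
Broad rate = 11.11 / 126.90 = 8.75%.
Headline unemployment rate = 4.98 / 126.03 = 3.95%.

Broad underutilization rate ≈ 8.75%; headline unemployment rate ≈ 3.95%.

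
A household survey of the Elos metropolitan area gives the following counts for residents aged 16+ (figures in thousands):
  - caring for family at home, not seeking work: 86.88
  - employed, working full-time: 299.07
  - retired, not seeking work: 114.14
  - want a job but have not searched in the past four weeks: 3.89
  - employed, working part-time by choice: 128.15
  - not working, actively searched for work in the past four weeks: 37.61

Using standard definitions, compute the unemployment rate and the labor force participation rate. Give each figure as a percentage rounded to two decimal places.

Employed = 299.07 + 128.15 = 427.22 thousand.
Unemployed = 37.61 thousand.
Labor force = 427.22 + 37.61 = 464.83 thousand.
Not in labor force = 86.88 + 114.14 + 3.89 = 204.91 thousand (those not working and not actively searching are outside the labor force — including those who want a job but have given up searching).
Civilian working-age population = 464.83 + 204.91 = 669.74 thousand.
Unemployment rate = 37.61 / 464.83 = 8.09%.
Labor force participation rate = 464.83 / 669.74 = 69.40%.

Unemployment rate ≈ 8.09%; labor force participation rate ≈ 69.40%.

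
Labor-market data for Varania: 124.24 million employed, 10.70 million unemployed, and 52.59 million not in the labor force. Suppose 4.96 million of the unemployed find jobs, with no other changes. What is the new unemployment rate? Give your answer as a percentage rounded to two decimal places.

Initially, labor force = 124.24 + 10.70 = 134.94 million, so u = 10.70/134.94 = 7.93%.
After the change, unemployed falls and employed rises by 4.96; labor force unchanged → E = 129.20, U = 5.74, labor force = 134.94 million.
New unemployment rate = 5.74 / 134.94 = 4.25%.

New unemployment rate ≈ 4.25%.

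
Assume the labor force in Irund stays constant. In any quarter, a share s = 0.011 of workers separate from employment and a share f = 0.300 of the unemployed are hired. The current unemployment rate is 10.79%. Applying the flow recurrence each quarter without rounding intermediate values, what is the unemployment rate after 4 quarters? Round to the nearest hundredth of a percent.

Unemployment rate after four quarters ≈ 5.17%.

With a fixed labor force, u_{t+1} = u_t + s·(1−u_t) − f·u_t = u_t·(1−s−f) + s.
Here 1−s−f = 0.689 and s = 0.011.
u_1 = 0.107900 × 0.689 + 0.011 = 0.085343.
u_2 = 0.085343 × 0.689 + 0.011 = 0.069801.
u_3 = 0.069801 × 0.689 + 0.011 = 0.059093.
u_4 = 0.059093 × 0.689 + 0.011 = 0.051715.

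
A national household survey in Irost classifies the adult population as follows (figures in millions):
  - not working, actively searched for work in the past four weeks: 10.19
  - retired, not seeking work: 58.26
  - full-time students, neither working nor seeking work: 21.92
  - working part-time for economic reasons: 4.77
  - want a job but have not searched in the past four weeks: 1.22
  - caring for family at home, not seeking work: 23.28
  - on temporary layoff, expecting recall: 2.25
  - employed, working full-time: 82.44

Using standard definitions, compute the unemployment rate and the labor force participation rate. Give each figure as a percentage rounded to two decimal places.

Employed = 4.77 + 82.44 = 87.21 million (anyone who worked, including part-time for economic reasons, counts as employed).
Unemployed = 10.19 + 2.25 = 12.44 million (jobless and actively searching, or on temporary layoff).
Labor force = 87.21 + 12.44 = 99.65 million.
Not in labor force = 58.26 + 21.92 + 1.22 + 23.28 = 104.68 million (those not working and not actively searching are outside the labor force — including those who want a job but have given up searching).
Civilian working-age population = 99.65 + 104.68 = 204.33 million.
Unemployment rate = 12.44 / 99.65 = 12.48%.
Labor force participation rate = 99.65 / 204.33 = 48.77%.

Unemployment rate ≈ 12.48%; labor force participation rate ≈ 48.77%.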